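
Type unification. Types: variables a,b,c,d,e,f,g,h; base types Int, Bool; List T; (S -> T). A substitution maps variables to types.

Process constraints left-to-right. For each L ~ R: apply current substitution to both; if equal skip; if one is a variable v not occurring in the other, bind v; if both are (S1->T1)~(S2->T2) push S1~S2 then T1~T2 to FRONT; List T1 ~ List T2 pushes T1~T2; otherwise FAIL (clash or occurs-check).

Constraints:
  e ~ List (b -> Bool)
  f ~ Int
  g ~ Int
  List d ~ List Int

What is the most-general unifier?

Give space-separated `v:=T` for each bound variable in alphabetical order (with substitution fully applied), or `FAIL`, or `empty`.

Answer: d:=Int e:=List (b -> Bool) f:=Int g:=Int

Derivation:
step 1: unify e ~ List (b -> Bool)  [subst: {-} | 3 pending]
  bind e := List (b -> Bool)
step 2: unify f ~ Int  [subst: {e:=List (b -> Bool)} | 2 pending]
  bind f := Int
step 3: unify g ~ Int  [subst: {e:=List (b -> Bool), f:=Int} | 1 pending]
  bind g := Int
step 4: unify List d ~ List Int  [subst: {e:=List (b -> Bool), f:=Int, g:=Int} | 0 pending]
  -> decompose List: push d~Int
step 5: unify d ~ Int  [subst: {e:=List (b -> Bool), f:=Int, g:=Int} | 0 pending]
  bind d := Int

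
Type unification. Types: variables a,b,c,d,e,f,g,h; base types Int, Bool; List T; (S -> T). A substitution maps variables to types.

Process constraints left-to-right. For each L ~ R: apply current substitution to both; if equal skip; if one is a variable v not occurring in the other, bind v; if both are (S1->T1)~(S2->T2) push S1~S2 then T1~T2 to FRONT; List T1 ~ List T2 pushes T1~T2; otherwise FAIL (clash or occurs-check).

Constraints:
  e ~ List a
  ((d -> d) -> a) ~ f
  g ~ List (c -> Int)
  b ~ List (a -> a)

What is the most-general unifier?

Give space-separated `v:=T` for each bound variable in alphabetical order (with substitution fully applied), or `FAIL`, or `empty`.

Answer: b:=List (a -> a) e:=List a f:=((d -> d) -> a) g:=List (c -> Int)

Derivation:
step 1: unify e ~ List a  [subst: {-} | 3 pending]
  bind e := List a
step 2: unify ((d -> d) -> a) ~ f  [subst: {e:=List a} | 2 pending]
  bind f := ((d -> d) -> a)
step 3: unify g ~ List (c -> Int)  [subst: {e:=List a, f:=((d -> d) -> a)} | 1 pending]
  bind g := List (c -> Int)
step 4: unify b ~ List (a -> a)  [subst: {e:=List a, f:=((d -> d) -> a), g:=List (c -> Int)} | 0 pending]
  bind b := List (a -> a)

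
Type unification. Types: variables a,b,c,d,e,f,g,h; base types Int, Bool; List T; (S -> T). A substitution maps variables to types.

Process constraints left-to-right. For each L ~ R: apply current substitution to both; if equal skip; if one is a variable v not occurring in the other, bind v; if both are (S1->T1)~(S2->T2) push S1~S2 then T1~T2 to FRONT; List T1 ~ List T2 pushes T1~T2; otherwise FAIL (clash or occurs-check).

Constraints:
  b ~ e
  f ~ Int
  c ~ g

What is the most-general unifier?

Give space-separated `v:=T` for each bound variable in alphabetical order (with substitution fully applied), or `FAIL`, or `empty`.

step 1: unify b ~ e  [subst: {-} | 2 pending]
  bind b := e
step 2: unify f ~ Int  [subst: {b:=e} | 1 pending]
  bind f := Int
step 3: unify c ~ g  [subst: {b:=e, f:=Int} | 0 pending]
  bind c := g

Answer: b:=e c:=g f:=Int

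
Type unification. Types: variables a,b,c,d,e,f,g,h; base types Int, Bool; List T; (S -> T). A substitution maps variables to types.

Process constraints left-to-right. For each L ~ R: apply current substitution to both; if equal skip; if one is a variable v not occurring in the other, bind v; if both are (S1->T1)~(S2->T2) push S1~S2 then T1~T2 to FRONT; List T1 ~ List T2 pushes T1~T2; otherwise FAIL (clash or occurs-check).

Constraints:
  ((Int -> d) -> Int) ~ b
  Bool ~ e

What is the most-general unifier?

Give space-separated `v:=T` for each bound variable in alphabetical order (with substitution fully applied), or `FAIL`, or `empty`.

step 1: unify ((Int -> d) -> Int) ~ b  [subst: {-} | 1 pending]
  bind b := ((Int -> d) -> Int)
step 2: unify Bool ~ e  [subst: {b:=((Int -> d) -> Int)} | 0 pending]
  bind e := Bool

Answer: b:=((Int -> d) -> Int) e:=Bool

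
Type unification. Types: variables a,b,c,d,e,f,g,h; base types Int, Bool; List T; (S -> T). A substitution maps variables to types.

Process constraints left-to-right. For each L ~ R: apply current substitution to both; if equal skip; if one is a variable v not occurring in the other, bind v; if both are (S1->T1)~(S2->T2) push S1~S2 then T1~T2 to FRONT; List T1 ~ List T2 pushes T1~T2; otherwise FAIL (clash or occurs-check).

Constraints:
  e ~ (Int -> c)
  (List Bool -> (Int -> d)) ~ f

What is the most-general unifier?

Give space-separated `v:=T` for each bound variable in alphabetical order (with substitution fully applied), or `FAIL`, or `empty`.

step 1: unify e ~ (Int -> c)  [subst: {-} | 1 pending]
  bind e := (Int -> c)
step 2: unify (List Bool -> (Int -> d)) ~ f  [subst: {e:=(Int -> c)} | 0 pending]
  bind f := (List Bool -> (Int -> d))

Answer: e:=(Int -> c) f:=(List Bool -> (Int -> d))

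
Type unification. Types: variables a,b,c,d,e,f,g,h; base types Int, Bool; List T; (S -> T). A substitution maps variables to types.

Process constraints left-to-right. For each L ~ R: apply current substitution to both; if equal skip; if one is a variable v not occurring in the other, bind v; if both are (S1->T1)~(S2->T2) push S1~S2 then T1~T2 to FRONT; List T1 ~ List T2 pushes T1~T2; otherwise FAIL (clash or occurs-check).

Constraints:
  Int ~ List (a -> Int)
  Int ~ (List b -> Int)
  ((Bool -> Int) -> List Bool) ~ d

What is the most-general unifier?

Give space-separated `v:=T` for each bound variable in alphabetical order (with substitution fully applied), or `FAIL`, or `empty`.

step 1: unify Int ~ List (a -> Int)  [subst: {-} | 2 pending]
  clash: Int vs List (a -> Int)

Answer: FAIL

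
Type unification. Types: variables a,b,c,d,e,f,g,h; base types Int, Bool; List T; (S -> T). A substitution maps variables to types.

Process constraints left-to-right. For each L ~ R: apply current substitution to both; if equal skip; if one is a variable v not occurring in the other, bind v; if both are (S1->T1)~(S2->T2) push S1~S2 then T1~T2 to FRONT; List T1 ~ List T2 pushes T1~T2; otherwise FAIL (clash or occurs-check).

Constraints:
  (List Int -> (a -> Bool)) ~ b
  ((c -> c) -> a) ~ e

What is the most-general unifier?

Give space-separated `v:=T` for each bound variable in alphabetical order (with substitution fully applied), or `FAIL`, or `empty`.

Answer: b:=(List Int -> (a -> Bool)) e:=((c -> c) -> a)

Derivation:
step 1: unify (List Int -> (a -> Bool)) ~ b  [subst: {-} | 1 pending]
  bind b := (List Int -> (a -> Bool))
step 2: unify ((c -> c) -> a) ~ e  [subst: {b:=(List Int -> (a -> Bool))} | 0 pending]
  bind e := ((c -> c) -> a)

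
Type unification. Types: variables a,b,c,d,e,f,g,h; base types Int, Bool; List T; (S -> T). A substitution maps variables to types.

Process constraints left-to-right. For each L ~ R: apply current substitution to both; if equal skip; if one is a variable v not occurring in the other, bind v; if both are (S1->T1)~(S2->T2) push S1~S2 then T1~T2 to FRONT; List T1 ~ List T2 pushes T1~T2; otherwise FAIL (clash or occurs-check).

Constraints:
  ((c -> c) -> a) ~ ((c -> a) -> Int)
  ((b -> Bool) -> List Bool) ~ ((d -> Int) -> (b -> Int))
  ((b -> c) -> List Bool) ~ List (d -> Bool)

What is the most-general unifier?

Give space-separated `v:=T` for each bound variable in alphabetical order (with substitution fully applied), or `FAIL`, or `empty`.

Answer: FAIL

Derivation:
step 1: unify ((c -> c) -> a) ~ ((c -> a) -> Int)  [subst: {-} | 2 pending]
  -> decompose arrow: push (c -> c)~(c -> a), a~Int
step 2: unify (c -> c) ~ (c -> a)  [subst: {-} | 3 pending]
  -> decompose arrow: push c~c, c~a
step 3: unify c ~ c  [subst: {-} | 4 pending]
  -> identical, skip
step 4: unify c ~ a  [subst: {-} | 3 pending]
  bind c := a
step 5: unify a ~ Int  [subst: {c:=a} | 2 pending]
  bind a := Int
step 6: unify ((b -> Bool) -> List Bool) ~ ((d -> Int) -> (b -> Int))  [subst: {c:=a, a:=Int} | 1 pending]
  -> decompose arrow: push (b -> Bool)~(d -> Int), List Bool~(b -> Int)
step 7: unify (b -> Bool) ~ (d -> Int)  [subst: {c:=a, a:=Int} | 2 pending]
  -> decompose arrow: push b~d, Bool~Int
step 8: unify b ~ d  [subst: {c:=a, a:=Int} | 3 pending]
  bind b := d
step 9: unify Bool ~ Int  [subst: {c:=a, a:=Int, b:=d} | 2 pending]
  clash: Bool vs Int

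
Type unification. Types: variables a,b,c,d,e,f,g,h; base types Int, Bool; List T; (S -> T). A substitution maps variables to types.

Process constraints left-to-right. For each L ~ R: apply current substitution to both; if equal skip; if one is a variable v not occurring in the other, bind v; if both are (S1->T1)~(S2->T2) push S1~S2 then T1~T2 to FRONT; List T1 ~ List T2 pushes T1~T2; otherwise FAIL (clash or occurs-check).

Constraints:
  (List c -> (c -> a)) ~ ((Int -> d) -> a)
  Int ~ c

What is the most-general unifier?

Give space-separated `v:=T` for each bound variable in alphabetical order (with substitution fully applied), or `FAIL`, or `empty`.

step 1: unify (List c -> (c -> a)) ~ ((Int -> d) -> a)  [subst: {-} | 1 pending]
  -> decompose arrow: push List c~(Int -> d), (c -> a)~a
step 2: unify List c ~ (Int -> d)  [subst: {-} | 2 pending]
  clash: List c vs (Int -> d)

Answer: FAIL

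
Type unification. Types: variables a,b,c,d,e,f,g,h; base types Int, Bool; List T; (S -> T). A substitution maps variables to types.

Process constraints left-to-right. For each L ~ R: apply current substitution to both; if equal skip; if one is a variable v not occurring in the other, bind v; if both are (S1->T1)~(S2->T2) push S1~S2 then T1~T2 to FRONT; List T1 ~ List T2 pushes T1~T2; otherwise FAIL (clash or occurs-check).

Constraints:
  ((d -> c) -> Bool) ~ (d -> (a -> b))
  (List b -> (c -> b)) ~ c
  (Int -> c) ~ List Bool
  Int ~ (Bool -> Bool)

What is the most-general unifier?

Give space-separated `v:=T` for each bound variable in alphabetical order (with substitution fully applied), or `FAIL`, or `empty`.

step 1: unify ((d -> c) -> Bool) ~ (d -> (a -> b))  [subst: {-} | 3 pending]
  -> decompose arrow: push (d -> c)~d, Bool~(a -> b)
step 2: unify (d -> c) ~ d  [subst: {-} | 4 pending]
  occurs-check fail

Answer: FAIL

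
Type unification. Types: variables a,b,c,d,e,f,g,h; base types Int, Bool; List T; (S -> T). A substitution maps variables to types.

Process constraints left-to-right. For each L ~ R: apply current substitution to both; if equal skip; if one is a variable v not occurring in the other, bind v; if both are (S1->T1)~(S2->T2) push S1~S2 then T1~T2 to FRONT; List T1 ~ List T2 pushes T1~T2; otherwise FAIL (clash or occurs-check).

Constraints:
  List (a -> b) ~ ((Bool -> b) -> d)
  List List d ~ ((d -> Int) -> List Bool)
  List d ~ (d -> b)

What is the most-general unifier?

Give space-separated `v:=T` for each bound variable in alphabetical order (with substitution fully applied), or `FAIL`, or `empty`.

step 1: unify List (a -> b) ~ ((Bool -> b) -> d)  [subst: {-} | 2 pending]
  clash: List (a -> b) vs ((Bool -> b) -> d)

Answer: FAIL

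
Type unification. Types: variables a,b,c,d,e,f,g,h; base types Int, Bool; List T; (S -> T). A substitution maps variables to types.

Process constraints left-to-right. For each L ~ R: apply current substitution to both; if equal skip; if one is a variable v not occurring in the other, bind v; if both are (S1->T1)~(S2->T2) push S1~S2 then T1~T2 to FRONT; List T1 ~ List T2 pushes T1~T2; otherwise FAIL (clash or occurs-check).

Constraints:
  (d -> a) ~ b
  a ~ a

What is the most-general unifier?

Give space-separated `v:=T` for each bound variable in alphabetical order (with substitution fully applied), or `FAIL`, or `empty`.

step 1: unify (d -> a) ~ b  [subst: {-} | 1 pending]
  bind b := (d -> a)
step 2: unify a ~ a  [subst: {b:=(d -> a)} | 0 pending]
  -> identical, skip

Answer: b:=(d -> a)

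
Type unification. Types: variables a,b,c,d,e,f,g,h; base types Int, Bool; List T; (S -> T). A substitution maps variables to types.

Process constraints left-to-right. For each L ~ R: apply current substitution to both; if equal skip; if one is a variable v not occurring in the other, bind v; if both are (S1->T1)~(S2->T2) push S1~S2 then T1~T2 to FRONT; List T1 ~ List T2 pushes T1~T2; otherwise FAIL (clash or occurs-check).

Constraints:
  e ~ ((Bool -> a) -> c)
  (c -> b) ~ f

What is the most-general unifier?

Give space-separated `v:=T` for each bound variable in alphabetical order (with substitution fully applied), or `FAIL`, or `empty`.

step 1: unify e ~ ((Bool -> a) -> c)  [subst: {-} | 1 pending]
  bind e := ((Bool -> a) -> c)
step 2: unify (c -> b) ~ f  [subst: {e:=((Bool -> a) -> c)} | 0 pending]
  bind f := (c -> b)

Answer: e:=((Bool -> a) -> c) f:=(c -> b)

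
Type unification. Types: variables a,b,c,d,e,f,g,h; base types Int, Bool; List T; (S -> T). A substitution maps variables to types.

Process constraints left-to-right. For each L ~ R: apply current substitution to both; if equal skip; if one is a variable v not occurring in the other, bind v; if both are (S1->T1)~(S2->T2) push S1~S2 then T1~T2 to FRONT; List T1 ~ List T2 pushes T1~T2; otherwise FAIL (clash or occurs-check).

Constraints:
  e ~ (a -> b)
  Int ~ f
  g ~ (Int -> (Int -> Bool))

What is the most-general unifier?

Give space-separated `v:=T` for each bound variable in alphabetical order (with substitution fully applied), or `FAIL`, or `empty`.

Answer: e:=(a -> b) f:=Int g:=(Int -> (Int -> Bool))

Derivation:
step 1: unify e ~ (a -> b)  [subst: {-} | 2 pending]
  bind e := (a -> b)
step 2: unify Int ~ f  [subst: {e:=(a -> b)} | 1 pending]
  bind f := Int
step 3: unify g ~ (Int -> (Int -> Bool))  [subst: {e:=(a -> b), f:=Int} | 0 pending]
  bind g := (Int -> (Int -> Bool))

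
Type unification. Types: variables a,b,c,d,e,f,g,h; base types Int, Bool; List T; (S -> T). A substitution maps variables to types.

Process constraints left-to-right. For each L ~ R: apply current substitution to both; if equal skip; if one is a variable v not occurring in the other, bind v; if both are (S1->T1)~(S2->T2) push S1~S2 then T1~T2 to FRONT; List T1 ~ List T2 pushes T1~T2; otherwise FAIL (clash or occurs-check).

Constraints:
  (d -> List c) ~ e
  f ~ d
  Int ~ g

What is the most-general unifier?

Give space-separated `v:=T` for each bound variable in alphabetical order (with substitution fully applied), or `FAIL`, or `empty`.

step 1: unify (d -> List c) ~ e  [subst: {-} | 2 pending]
  bind e := (d -> List c)
step 2: unify f ~ d  [subst: {e:=(d -> List c)} | 1 pending]
  bind f := d
step 3: unify Int ~ g  [subst: {e:=(d -> List c), f:=d} | 0 pending]
  bind g := Int

Answer: e:=(d -> List c) f:=d g:=Int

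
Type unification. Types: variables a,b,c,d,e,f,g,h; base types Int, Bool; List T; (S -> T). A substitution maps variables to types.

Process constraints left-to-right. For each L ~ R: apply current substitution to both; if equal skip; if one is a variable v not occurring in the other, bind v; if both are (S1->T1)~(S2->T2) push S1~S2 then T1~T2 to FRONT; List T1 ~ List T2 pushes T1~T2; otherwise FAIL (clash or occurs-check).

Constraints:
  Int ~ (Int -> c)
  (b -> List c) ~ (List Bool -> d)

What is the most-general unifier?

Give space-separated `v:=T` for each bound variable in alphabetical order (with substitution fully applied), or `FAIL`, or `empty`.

step 1: unify Int ~ (Int -> c)  [subst: {-} | 1 pending]
  clash: Int vs (Int -> c)

Answer: FAIL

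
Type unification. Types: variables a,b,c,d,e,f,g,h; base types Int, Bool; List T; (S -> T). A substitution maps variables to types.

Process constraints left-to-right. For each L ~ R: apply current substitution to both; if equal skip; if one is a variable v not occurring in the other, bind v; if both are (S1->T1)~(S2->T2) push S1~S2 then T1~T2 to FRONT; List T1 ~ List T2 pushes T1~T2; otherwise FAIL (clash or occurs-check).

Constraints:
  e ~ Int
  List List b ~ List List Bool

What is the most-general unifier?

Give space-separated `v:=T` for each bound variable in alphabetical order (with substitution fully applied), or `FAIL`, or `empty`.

Answer: b:=Bool e:=Int

Derivation:
step 1: unify e ~ Int  [subst: {-} | 1 pending]
  bind e := Int
step 2: unify List List b ~ List List Bool  [subst: {e:=Int} | 0 pending]
  -> decompose List: push List b~List Bool
step 3: unify List b ~ List Bool  [subst: {e:=Int} | 0 pending]
  -> decompose List: push b~Bool
step 4: unify b ~ Bool  [subst: {e:=Int} | 0 pending]
  bind b := Bool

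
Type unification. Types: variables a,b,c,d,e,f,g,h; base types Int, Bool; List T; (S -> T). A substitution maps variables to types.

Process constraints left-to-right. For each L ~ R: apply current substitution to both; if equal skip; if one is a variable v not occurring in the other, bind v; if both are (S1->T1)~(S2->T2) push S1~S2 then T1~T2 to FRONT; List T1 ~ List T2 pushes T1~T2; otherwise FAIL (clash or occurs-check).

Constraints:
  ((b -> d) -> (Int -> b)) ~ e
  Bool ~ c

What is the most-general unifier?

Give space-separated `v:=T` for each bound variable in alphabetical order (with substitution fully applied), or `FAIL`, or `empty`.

Answer: c:=Bool e:=((b -> d) -> (Int -> b))

Derivation:
step 1: unify ((b -> d) -> (Int -> b)) ~ e  [subst: {-} | 1 pending]
  bind e := ((b -> d) -> (Int -> b))
step 2: unify Bool ~ c  [subst: {e:=((b -> d) -> (Int -> b))} | 0 pending]
  bind c := Bool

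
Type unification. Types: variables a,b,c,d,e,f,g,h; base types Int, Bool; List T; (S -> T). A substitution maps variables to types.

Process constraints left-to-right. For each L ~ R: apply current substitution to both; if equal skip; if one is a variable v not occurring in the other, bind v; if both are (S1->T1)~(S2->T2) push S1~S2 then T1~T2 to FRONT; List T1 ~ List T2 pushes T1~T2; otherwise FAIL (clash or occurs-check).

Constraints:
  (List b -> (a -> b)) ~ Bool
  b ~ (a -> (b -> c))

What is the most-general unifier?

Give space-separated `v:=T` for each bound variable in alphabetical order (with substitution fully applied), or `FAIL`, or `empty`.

Answer: FAIL

Derivation:
step 1: unify (List b -> (a -> b)) ~ Bool  [subst: {-} | 1 pending]
  clash: (List b -> (a -> b)) vs Bool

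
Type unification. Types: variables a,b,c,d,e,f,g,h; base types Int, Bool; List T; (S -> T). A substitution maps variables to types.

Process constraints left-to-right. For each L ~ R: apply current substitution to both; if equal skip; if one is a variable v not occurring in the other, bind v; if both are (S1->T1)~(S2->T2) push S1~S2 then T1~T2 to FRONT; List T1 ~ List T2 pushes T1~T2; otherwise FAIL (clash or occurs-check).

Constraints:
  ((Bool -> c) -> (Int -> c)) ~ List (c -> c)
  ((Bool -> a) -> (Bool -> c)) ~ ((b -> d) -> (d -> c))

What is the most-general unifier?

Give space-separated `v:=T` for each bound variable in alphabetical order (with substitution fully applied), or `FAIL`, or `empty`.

step 1: unify ((Bool -> c) -> (Int -> c)) ~ List (c -> c)  [subst: {-} | 1 pending]
  clash: ((Bool -> c) -> (Int -> c)) vs List (c -> c)

Answer: FAIL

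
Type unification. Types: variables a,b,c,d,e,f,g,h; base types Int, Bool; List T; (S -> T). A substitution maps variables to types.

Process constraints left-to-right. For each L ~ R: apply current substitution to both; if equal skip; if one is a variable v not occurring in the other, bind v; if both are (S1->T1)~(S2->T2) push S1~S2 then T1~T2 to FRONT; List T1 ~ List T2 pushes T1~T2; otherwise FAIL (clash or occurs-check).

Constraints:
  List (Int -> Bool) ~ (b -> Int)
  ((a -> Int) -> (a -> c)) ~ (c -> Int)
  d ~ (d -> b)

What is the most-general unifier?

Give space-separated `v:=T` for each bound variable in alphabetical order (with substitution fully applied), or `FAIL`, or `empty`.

Answer: FAIL

Derivation:
step 1: unify List (Int -> Bool) ~ (b -> Int)  [subst: {-} | 2 pending]
  clash: List (Int -> Bool) vs (b -> Int)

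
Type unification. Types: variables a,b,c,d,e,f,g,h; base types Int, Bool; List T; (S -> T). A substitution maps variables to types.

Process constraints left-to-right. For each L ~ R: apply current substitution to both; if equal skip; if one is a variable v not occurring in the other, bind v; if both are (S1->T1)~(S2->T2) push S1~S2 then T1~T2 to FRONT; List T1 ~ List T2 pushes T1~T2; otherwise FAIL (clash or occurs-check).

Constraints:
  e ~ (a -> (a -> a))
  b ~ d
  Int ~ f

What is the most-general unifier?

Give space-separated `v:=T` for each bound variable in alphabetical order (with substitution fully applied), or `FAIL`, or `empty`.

Answer: b:=d e:=(a -> (a -> a)) f:=Int

Derivation:
step 1: unify e ~ (a -> (a -> a))  [subst: {-} | 2 pending]
  bind e := (a -> (a -> a))
step 2: unify b ~ d  [subst: {e:=(a -> (a -> a))} | 1 pending]
  bind b := d
step 3: unify Int ~ f  [subst: {e:=(a -> (a -> a)), b:=d} | 0 pending]
  bind f := Int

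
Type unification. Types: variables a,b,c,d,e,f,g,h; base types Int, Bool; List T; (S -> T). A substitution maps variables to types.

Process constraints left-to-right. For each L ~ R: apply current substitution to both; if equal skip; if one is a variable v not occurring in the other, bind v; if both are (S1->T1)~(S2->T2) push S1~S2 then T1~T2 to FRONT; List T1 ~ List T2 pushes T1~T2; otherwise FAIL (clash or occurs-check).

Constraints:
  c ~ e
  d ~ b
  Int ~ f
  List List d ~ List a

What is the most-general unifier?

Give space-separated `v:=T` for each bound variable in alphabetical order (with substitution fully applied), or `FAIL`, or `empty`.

step 1: unify c ~ e  [subst: {-} | 3 pending]
  bind c := e
step 2: unify d ~ b  [subst: {c:=e} | 2 pending]
  bind d := b
step 3: unify Int ~ f  [subst: {c:=e, d:=b} | 1 pending]
  bind f := Int
step 4: unify List List b ~ List a  [subst: {c:=e, d:=b, f:=Int} | 0 pending]
  -> decompose List: push List b~a
step 5: unify List b ~ a  [subst: {c:=e, d:=b, f:=Int} | 0 pending]
  bind a := List b

Answer: a:=List b c:=e d:=b f:=Int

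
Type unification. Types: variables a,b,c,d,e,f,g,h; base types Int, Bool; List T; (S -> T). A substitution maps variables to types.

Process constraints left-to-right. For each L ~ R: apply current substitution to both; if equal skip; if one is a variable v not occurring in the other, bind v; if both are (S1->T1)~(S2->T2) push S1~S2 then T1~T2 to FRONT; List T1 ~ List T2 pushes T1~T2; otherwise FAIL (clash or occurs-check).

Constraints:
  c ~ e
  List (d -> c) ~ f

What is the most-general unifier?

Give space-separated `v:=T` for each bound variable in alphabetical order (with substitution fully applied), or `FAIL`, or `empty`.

Answer: c:=e f:=List (d -> e)

Derivation:
step 1: unify c ~ e  [subst: {-} | 1 pending]
  bind c := e
step 2: unify List (d -> e) ~ f  [subst: {c:=e} | 0 pending]
  bind f := List (d -> e)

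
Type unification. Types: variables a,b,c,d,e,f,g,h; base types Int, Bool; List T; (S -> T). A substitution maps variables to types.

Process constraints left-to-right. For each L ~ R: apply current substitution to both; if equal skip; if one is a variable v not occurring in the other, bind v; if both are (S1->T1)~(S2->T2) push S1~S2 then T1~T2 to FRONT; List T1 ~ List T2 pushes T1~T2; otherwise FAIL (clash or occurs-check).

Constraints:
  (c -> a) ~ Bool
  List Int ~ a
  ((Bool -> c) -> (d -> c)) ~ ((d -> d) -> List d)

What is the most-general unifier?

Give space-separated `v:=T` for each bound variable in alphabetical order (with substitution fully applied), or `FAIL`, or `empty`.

Answer: FAIL

Derivation:
step 1: unify (c -> a) ~ Bool  [subst: {-} | 2 pending]
  clash: (c -> a) vs Bool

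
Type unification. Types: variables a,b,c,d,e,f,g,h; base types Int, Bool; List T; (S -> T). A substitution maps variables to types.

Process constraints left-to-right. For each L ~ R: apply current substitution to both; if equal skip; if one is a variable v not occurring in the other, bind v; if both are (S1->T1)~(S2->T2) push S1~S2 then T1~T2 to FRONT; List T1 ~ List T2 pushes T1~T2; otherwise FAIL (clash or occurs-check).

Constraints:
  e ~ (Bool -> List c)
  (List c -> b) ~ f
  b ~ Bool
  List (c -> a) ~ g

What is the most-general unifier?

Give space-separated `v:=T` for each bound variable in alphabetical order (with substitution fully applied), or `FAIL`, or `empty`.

Answer: b:=Bool e:=(Bool -> List c) f:=(List c -> Bool) g:=List (c -> a)

Derivation:
step 1: unify e ~ (Bool -> List c)  [subst: {-} | 3 pending]
  bind e := (Bool -> List c)
step 2: unify (List c -> b) ~ f  [subst: {e:=(Bool -> List c)} | 2 pending]
  bind f := (List c -> b)
step 3: unify b ~ Bool  [subst: {e:=(Bool -> List c), f:=(List c -> b)} | 1 pending]
  bind b := Bool
step 4: unify List (c -> a) ~ g  [subst: {e:=(Bool -> List c), f:=(List c -> b), b:=Bool} | 0 pending]
  bind g := List (c -> a)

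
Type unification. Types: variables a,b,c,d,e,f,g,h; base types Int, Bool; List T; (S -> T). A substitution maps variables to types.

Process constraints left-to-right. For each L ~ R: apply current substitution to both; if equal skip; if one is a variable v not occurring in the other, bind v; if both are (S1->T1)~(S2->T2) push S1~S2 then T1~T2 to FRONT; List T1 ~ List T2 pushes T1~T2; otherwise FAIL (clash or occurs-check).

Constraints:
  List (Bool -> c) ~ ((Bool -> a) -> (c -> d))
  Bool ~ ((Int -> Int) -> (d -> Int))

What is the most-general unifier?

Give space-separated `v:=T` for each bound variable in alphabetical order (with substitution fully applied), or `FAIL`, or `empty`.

Answer: FAIL

Derivation:
step 1: unify List (Bool -> c) ~ ((Bool -> a) -> (c -> d))  [subst: {-} | 1 pending]
  clash: List (Bool -> c) vs ((Bool -> a) -> (c -> d))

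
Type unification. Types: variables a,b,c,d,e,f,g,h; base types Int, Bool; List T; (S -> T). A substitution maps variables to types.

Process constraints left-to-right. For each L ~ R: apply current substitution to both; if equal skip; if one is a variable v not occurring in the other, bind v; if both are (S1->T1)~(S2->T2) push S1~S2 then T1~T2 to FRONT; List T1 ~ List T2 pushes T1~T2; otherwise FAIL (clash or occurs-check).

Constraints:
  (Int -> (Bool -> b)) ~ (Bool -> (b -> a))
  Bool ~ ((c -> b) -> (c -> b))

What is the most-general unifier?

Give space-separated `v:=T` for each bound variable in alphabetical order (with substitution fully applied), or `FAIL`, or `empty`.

step 1: unify (Int -> (Bool -> b)) ~ (Bool -> (b -> a))  [subst: {-} | 1 pending]
  -> decompose arrow: push Int~Bool, (Bool -> b)~(b -> a)
step 2: unify Int ~ Bool  [subst: {-} | 2 pending]
  clash: Int vs Bool

Answer: FAIL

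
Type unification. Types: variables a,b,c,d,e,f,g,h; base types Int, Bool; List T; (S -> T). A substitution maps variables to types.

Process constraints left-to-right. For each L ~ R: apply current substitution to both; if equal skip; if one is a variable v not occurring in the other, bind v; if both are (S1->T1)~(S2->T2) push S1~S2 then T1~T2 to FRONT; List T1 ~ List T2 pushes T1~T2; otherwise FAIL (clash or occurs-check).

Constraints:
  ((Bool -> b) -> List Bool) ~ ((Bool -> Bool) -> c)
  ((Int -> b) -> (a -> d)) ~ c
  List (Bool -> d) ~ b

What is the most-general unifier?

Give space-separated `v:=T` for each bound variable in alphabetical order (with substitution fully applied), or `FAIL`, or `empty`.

Answer: FAIL

Derivation:
step 1: unify ((Bool -> b) -> List Bool) ~ ((Bool -> Bool) -> c)  [subst: {-} | 2 pending]
  -> decompose arrow: push (Bool -> b)~(Bool -> Bool), List Bool~c
step 2: unify (Bool -> b) ~ (Bool -> Bool)  [subst: {-} | 3 pending]
  -> decompose arrow: push Bool~Bool, b~Bool
step 3: unify Bool ~ Bool  [subst: {-} | 4 pending]
  -> identical, skip
step 4: unify b ~ Bool  [subst: {-} | 3 pending]
  bind b := Bool
step 5: unify List Bool ~ c  [subst: {b:=Bool} | 2 pending]
  bind c := List Bool
step 6: unify ((Int -> Bool) -> (a -> d)) ~ List Bool  [subst: {b:=Bool, c:=List Bool} | 1 pending]
  clash: ((Int -> Bool) -> (a -> d)) vs List Bool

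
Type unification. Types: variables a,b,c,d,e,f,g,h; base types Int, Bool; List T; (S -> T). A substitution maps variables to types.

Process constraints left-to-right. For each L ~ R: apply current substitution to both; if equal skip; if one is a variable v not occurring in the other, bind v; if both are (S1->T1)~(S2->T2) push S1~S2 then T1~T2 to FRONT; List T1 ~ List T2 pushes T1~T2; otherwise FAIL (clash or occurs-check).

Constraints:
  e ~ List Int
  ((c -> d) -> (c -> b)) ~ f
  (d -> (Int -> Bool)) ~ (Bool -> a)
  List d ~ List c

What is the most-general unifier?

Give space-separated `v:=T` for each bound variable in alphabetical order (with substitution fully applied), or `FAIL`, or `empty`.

step 1: unify e ~ List Int  [subst: {-} | 3 pending]
  bind e := List Int
step 2: unify ((c -> d) -> (c -> b)) ~ f  [subst: {e:=List Int} | 2 pending]
  bind f := ((c -> d) -> (c -> b))
step 3: unify (d -> (Int -> Bool)) ~ (Bool -> a)  [subst: {e:=List Int, f:=((c -> d) -> (c -> b))} | 1 pending]
  -> decompose arrow: push d~Bool, (Int -> Bool)~a
step 4: unify d ~ Bool  [subst: {e:=List Int, f:=((c -> d) -> (c -> b))} | 2 pending]
  bind d := Bool
step 5: unify (Int -> Bool) ~ a  [subst: {e:=List Int, f:=((c -> d) -> (c -> b)), d:=Bool} | 1 pending]
  bind a := (Int -> Bool)
step 6: unify List Bool ~ List c  [subst: {e:=List Int, f:=((c -> d) -> (c -> b)), d:=Bool, a:=(Int -> Bool)} | 0 pending]
  -> decompose List: push Bool~c
step 7: unify Bool ~ c  [subst: {e:=List Int, f:=((c -> d) -> (c -> b)), d:=Bool, a:=(Int -> Bool)} | 0 pending]
  bind c := Bool

Answer: a:=(Int -> Bool) c:=Bool d:=Bool e:=List Int f:=((Bool -> Bool) -> (Bool -> b))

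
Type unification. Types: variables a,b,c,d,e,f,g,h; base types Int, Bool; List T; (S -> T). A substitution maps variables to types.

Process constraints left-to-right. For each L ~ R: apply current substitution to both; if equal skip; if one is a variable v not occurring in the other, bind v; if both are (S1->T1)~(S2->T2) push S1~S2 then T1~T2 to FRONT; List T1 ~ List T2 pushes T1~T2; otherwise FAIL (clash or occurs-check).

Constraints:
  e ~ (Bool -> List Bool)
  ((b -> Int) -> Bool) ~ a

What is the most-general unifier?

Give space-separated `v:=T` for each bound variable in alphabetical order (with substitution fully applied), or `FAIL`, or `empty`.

Answer: a:=((b -> Int) -> Bool) e:=(Bool -> List Bool)

Derivation:
step 1: unify e ~ (Bool -> List Bool)  [subst: {-} | 1 pending]
  bind e := (Bool -> List Bool)
step 2: unify ((b -> Int) -> Bool) ~ a  [subst: {e:=(Bool -> List Bool)} | 0 pending]
  bind a := ((b -> Int) -> Bool)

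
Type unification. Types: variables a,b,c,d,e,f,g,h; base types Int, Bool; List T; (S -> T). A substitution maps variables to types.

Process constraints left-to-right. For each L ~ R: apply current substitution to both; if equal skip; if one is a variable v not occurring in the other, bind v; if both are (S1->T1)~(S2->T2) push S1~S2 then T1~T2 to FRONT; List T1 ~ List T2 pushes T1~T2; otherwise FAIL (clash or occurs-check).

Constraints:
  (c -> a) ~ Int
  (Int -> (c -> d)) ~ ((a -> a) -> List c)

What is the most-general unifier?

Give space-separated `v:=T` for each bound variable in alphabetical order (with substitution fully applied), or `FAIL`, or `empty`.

Answer: FAIL

Derivation:
step 1: unify (c -> a) ~ Int  [subst: {-} | 1 pending]
  clash: (c -> a) vs Int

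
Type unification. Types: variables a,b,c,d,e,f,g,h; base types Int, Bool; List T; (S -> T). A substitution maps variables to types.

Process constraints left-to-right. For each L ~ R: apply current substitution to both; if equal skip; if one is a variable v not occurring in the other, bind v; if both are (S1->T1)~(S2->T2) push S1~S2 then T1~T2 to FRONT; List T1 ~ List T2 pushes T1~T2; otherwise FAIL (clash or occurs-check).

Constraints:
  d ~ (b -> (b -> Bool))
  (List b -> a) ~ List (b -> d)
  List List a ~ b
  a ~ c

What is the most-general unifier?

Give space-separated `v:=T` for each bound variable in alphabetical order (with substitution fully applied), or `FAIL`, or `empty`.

Answer: FAIL

Derivation:
step 1: unify d ~ (b -> (b -> Bool))  [subst: {-} | 3 pending]
  bind d := (b -> (b -> Bool))
step 2: unify (List b -> a) ~ List (b -> (b -> (b -> Bool)))  [subst: {d:=(b -> (b -> Bool))} | 2 pending]
  clash: (List b -> a) vs List (b -> (b -> (b -> Bool)))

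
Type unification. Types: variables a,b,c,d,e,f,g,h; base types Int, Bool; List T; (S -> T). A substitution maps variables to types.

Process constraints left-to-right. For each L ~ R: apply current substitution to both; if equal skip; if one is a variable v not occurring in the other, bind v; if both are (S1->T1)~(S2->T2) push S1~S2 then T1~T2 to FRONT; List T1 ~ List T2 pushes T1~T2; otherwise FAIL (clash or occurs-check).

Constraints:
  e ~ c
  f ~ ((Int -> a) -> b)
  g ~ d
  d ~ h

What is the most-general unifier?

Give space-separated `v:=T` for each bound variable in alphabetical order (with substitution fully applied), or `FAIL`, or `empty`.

step 1: unify e ~ c  [subst: {-} | 3 pending]
  bind e := c
step 2: unify f ~ ((Int -> a) -> b)  [subst: {e:=c} | 2 pending]
  bind f := ((Int -> a) -> b)
step 3: unify g ~ d  [subst: {e:=c, f:=((Int -> a) -> b)} | 1 pending]
  bind g := d
step 4: unify d ~ h  [subst: {e:=c, f:=((Int -> a) -> b), g:=d} | 0 pending]
  bind d := h

Answer: d:=h e:=c f:=((Int -> a) -> b) g:=h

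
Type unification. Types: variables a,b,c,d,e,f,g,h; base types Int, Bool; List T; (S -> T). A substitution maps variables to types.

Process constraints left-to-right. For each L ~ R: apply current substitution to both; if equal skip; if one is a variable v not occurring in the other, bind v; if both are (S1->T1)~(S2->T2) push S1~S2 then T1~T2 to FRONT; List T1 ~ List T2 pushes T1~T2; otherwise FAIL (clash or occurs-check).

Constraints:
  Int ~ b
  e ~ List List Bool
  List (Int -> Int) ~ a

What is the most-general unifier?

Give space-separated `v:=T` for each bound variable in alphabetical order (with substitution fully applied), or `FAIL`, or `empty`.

Answer: a:=List (Int -> Int) b:=Int e:=List List Bool

Derivation:
step 1: unify Int ~ b  [subst: {-} | 2 pending]
  bind b := Int
step 2: unify e ~ List List Bool  [subst: {b:=Int} | 1 pending]
  bind e := List List Bool
step 3: unify List (Int -> Int) ~ a  [subst: {b:=Int, e:=List List Bool} | 0 pending]
  bind a := List (Int -> Int)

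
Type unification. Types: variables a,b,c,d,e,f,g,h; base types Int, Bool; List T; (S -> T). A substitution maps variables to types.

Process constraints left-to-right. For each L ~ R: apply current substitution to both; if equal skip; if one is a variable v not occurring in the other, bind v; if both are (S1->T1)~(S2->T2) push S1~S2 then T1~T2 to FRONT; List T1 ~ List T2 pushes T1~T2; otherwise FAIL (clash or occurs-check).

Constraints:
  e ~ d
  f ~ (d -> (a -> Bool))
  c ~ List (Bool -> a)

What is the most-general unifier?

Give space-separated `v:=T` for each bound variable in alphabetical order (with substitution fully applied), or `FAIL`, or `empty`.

step 1: unify e ~ d  [subst: {-} | 2 pending]
  bind e := d
step 2: unify f ~ (d -> (a -> Bool))  [subst: {e:=d} | 1 pending]
  bind f := (d -> (a -> Bool))
step 3: unify c ~ List (Bool -> a)  [subst: {e:=d, f:=(d -> (a -> Bool))} | 0 pending]
  bind c := List (Bool -> a)

Answer: c:=List (Bool -> a) e:=d f:=(d -> (a -> Bool))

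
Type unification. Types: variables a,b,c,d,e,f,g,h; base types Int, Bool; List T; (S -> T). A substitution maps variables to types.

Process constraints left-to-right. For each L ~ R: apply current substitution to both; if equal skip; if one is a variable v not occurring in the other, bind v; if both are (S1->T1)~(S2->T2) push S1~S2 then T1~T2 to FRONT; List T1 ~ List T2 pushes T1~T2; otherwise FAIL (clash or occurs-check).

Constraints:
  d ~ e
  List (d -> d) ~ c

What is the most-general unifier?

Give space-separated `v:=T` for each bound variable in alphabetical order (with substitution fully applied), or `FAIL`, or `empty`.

step 1: unify d ~ e  [subst: {-} | 1 pending]
  bind d := e
step 2: unify List (e -> e) ~ c  [subst: {d:=e} | 0 pending]
  bind c := List (e -> e)

Answer: c:=List (e -> e) d:=e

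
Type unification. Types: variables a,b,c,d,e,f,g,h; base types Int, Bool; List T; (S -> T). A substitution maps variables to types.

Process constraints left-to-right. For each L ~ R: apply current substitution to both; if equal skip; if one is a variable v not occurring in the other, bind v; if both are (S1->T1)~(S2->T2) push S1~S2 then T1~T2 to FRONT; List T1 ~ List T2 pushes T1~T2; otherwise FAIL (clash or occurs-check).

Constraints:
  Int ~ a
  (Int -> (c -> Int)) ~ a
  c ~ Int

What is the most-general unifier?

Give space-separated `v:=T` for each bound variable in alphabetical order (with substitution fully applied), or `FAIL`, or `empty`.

Answer: FAIL

Derivation:
step 1: unify Int ~ a  [subst: {-} | 2 pending]
  bind a := Int
step 2: unify (Int -> (c -> Int)) ~ Int  [subst: {a:=Int} | 1 pending]
  clash: (Int -> (c -> Int)) vs Int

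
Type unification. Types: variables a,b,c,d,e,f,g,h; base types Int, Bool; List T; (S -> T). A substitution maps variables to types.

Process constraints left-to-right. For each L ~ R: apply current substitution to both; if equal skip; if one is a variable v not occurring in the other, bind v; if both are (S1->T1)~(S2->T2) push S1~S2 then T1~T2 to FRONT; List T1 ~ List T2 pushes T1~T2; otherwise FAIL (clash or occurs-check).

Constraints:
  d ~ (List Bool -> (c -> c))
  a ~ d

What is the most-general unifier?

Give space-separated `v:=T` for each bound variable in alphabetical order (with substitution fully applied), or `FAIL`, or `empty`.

Answer: a:=(List Bool -> (c -> c)) d:=(List Bool -> (c -> c))

Derivation:
step 1: unify d ~ (List Bool -> (c -> c))  [subst: {-} | 1 pending]
  bind d := (List Bool -> (c -> c))
step 2: unify a ~ (List Bool -> (c -> c))  [subst: {d:=(List Bool -> (c -> c))} | 0 pending]
  bind a := (List Bool -> (c -> c))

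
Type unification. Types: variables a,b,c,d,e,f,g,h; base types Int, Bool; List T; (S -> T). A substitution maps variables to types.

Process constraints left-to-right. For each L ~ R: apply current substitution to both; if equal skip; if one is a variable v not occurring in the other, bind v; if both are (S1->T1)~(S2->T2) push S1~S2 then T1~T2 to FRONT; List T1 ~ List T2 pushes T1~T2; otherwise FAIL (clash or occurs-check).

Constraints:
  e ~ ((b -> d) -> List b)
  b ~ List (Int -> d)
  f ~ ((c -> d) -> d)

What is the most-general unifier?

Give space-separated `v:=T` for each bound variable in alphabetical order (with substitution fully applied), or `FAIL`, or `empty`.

Answer: b:=List (Int -> d) e:=((List (Int -> d) -> d) -> List List (Int -> d)) f:=((c -> d) -> d)

Derivation:
step 1: unify e ~ ((b -> d) -> List b)  [subst: {-} | 2 pending]
  bind e := ((b -> d) -> List b)
step 2: unify b ~ List (Int -> d)  [subst: {e:=((b -> d) -> List b)} | 1 pending]
  bind b := List (Int -> d)
step 3: unify f ~ ((c -> d) -> d)  [subst: {e:=((b -> d) -> List b), b:=List (Int -> d)} | 0 pending]
  bind f := ((c -> d) -> d)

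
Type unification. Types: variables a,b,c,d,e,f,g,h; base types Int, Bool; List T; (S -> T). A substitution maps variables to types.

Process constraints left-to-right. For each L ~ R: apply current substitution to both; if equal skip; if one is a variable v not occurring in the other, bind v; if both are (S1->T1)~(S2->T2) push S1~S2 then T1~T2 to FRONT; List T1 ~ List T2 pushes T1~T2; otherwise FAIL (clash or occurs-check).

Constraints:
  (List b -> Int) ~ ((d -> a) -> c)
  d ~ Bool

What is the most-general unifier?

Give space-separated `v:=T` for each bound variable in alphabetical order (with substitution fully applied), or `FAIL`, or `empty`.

step 1: unify (List b -> Int) ~ ((d -> a) -> c)  [subst: {-} | 1 pending]
  -> decompose arrow: push List b~(d -> a), Int~c
step 2: unify List b ~ (d -> a)  [subst: {-} | 2 pending]
  clash: List b vs (d -> a)

Answer: FAIL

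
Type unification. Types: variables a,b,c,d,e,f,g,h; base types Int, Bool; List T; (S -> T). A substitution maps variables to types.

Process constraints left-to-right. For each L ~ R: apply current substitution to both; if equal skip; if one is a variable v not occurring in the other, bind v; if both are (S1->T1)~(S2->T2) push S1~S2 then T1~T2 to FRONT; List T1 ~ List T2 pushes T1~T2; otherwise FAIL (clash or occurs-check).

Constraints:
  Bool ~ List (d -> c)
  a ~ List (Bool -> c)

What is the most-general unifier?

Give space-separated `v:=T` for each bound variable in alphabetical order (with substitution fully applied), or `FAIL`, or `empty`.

Answer: FAIL

Derivation:
step 1: unify Bool ~ List (d -> c)  [subst: {-} | 1 pending]
  clash: Bool vs List (d -> c)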